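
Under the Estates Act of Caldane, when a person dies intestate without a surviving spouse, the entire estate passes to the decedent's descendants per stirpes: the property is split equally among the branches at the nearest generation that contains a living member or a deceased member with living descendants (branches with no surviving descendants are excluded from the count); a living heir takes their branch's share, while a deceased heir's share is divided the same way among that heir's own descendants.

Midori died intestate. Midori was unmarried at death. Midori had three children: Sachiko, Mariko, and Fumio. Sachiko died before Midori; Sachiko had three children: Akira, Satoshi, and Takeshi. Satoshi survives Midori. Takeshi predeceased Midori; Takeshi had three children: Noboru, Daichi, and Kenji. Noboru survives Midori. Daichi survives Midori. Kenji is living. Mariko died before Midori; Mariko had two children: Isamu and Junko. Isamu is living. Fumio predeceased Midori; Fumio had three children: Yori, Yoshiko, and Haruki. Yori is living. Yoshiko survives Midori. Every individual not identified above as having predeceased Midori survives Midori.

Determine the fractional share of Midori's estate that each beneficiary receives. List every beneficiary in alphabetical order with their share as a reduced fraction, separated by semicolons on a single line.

There is no surviving spouse, so the entire estate passes to Midori's descendants per stirpes.
The estate is divided into 3 equal shares of 1/3 among Sachiko, Mariko, Fumio.
Sachiko predeceased; the 1/3 allotted to Sachiko's branch passes to Sachiko's issue by representation.
The 1/3 is divided into 3 equal shares of 1/9 among Akira, Satoshi, Takeshi.
Akira is living and takes 1/9.
Satoshi is living and takes 1/9.
Takeshi predeceased; the 1/9 allotted to Takeshi's branch passes to Takeshi's issue by representation.
The 1/9 is divided into 3 equal shares of 1/27 among Noboru, Daichi, Kenji.
Noboru is living and takes 1/27.
Daichi is living and takes 1/27.
Kenji is living and takes 1/27.
Mariko predeceased; the 1/3 allotted to Mariko's branch passes to Mariko's issue by representation.
The 1/3 is divided into 2 equal shares of 1/6 among Isamu, Junko.
Isamu is living and takes 1/6.
Junko is living and takes 1/6.
Fumio predeceased; the 1/3 allotted to Fumio's branch passes to Fumio's issue by representation.
The 1/3 is divided into 3 equal shares of 1/9 among Yori, Yoshiko, Haruki.
Yori is living and takes 1/9.
Yoshiko is living and takes 1/9.
Haruki is living and takes 1/9.

Akira 1/9; Daichi 1/27; Haruki 1/9; Isamu 1/6; Junko 1/6; Kenji 1/27; Noboru 1/27; Satoshi 1/9; Yori 1/9; Yoshiko 1/9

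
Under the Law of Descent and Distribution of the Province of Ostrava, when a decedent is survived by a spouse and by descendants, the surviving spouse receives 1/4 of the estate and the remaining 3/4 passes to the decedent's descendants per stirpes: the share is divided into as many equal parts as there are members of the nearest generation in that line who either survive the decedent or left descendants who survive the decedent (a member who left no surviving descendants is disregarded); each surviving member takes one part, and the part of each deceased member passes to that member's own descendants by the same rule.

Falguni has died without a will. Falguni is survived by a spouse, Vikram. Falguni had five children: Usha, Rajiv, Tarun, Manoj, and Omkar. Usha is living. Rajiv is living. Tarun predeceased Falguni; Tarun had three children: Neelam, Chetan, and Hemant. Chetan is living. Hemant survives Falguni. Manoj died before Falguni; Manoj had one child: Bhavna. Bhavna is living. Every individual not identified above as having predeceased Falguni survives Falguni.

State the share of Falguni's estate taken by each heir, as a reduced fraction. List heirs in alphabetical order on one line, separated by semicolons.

Bhavna 3/20; Chetan 1/20; Hemant 1/20; Neelam 1/20; Omkar 3/20; Rajiv 3/20; Usha 3/20; Vikram 1/4

Vikram, as surviving spouse, takes 1/4.
The remaining 3/4 passes to Falguni's descendants per stirpes.
The 3/4 is divided into 5 equal shares of 3/20 among Usha, Rajiv, Tarun, Manoj, Omkar.
Usha is living and takes 3/20.
Rajiv is living and takes 3/20.
Tarun predeceased; the 3/20 allotted to Tarun's branch passes to Tarun's issue by representation.
The 3/20 is divided into 3 equal shares of 1/20 among Neelam, Chetan, Hemant.
Neelam is living and takes 1/20.
Chetan is living and takes 1/20.
Hemant is living and takes 1/20.
Manoj predeceased; the 3/20 allotted to Manoj's branch passes to Manoj's issue by representation.
Bhavna is the sole taker at this level and receives the full 3/20.
Omkar is living and takes 3/20.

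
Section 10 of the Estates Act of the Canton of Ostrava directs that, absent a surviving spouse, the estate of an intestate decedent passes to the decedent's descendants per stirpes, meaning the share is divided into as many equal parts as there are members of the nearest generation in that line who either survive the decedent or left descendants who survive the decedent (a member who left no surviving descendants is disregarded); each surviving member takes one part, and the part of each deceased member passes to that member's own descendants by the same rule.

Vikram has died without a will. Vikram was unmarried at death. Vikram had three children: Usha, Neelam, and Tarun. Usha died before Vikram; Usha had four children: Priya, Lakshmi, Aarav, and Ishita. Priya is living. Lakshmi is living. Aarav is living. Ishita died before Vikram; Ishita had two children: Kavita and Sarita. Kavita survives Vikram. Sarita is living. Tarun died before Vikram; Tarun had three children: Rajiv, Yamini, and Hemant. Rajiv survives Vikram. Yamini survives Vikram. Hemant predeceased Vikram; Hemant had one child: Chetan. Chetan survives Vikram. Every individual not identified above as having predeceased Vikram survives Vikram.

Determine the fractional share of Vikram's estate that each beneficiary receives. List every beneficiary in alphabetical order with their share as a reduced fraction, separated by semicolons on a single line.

There is no surviving spouse, so the entire estate passes to Vikram's descendants per stirpes.
The estate is divided into 3 equal shares of 1/3 among Usha, Neelam, Tarun.
Usha predeceased; the 1/3 allotted to Usha's branch passes to Usha's issue by representation.
The 1/3 is divided into 4 equal shares of 1/12 among Priya, Lakshmi, Aarav, Ishita.
Priya is living and takes 1/12.
Lakshmi is living and takes 1/12.
Aarav is living and takes 1/12.
Ishita predeceased; the 1/12 allotted to Ishita's branch passes to Ishita's issue by representation.
The 1/12 is divided into 2 equal shares of 1/24 among Kavita, Sarita.
Kavita is living and takes 1/24.
Sarita is living and takes 1/24.
Neelam is living and takes 1/3.
Tarun predeceased; the 1/3 allotted to Tarun's branch passes to Tarun's issue by representation.
The 1/3 is divided into 3 equal shares of 1/9 among Rajiv, Yamini, Hemant.
Rajiv is living and takes 1/9.
Yamini is living and takes 1/9.
Hemant predeceased; the 1/9 allotted to Hemant's branch passes to Hemant's issue by representation.
Chetan is the sole taker at this level and receives the full 1/9.

Aarav 1/12; Chetan 1/9; Kavita 1/24; Lakshmi 1/12; Neelam 1/3; Priya 1/12; Rajiv 1/9; Sarita 1/24; Yamini 1/9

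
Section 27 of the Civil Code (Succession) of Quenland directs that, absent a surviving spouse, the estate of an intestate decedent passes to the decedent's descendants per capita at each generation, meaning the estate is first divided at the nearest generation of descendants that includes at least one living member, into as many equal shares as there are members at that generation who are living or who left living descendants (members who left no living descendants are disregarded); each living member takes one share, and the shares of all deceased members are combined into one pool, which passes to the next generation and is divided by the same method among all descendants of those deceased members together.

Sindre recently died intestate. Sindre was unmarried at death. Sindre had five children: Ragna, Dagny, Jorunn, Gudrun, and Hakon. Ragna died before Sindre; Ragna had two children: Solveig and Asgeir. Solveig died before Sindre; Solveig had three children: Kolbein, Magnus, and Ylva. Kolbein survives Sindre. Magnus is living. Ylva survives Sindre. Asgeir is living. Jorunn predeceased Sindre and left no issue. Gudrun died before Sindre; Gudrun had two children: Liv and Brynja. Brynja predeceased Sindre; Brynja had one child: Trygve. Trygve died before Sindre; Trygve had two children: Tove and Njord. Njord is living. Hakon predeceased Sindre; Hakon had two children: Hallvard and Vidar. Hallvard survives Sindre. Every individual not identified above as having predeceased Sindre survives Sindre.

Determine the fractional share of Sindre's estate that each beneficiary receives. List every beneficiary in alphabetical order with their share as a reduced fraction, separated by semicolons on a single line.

Asgeir 1/8; Dagny 1/4; Hallvard 1/8; Kolbein 1/16; Liv 1/8; Magnus 1/16; Njord 1/32; Tove 1/32; Vidar 1/8; Ylva 1/16

There is no surviving spouse, so the entire estate passes to Sindre's descendants per capita at each generation.
At generation 1 (Ragna, Dagny, Gudrun, Hakon) there are 4 shares of (1)/4 = 1/4 each.
Living: Dagny — each takes 1/4.
Deceased: Ragna, Gudrun, and Hakon. Their combined 3/4 is pooled and carried to generation 2.
At generation 2 (Solveig, Asgeir, Liv, Brynja, Hallvard, Vidar) there are 6 shares of (3/4)/6 = 1/8 each.
Living: Asgeir, Liv, Hallvard, and Vidar — each takes 1/8.
Deceased: Solveig and Brynja. Their combined 1/4 is pooled and carried to generation 3.
At generation 3 (Kolbein, Magnus, Ylva, Trygve) there are 4 shares of (1/4)/4 = 1/16 each.
Living: Kolbein, Magnus, and Ylva — each takes 1/16.
Deceased: Trygve. That 1/16 share is carried to generation 4.
At generation 4 (Tove, Njord) there are 2 shares of (1/16)/2 = 1/32 each.
Living: Tove and Njord — each takes 1/32.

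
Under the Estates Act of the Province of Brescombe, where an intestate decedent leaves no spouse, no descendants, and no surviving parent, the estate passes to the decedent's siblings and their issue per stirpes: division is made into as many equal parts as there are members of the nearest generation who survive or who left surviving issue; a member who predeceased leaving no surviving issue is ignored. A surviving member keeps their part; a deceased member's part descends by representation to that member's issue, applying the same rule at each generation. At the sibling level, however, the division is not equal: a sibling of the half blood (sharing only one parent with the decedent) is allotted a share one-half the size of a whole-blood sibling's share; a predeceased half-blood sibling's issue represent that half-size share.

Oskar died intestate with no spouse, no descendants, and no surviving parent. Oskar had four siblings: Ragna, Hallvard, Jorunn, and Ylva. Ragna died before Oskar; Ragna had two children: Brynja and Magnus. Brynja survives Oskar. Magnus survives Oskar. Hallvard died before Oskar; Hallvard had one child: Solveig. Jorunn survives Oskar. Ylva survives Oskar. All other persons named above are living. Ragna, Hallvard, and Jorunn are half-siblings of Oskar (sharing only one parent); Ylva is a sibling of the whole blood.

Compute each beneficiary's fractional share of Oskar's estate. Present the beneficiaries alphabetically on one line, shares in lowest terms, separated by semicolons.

Brynja 1/10; Jorunn 1/5; Magnus 1/10; Solveig 1/5; Ylva 2/5

No spouse, descendants, or parent survives, so the estate passes to Oskar's siblings per stirpes.
Half-blood siblings count for one-half the weight of whole-blood siblings at the initial division.
Dividing 1 in proportion to weights (total weight 5/2): Ragna (weight 1/2) → 1/5; Hallvard (weight 1/2) → 1/5; Jorunn (weight 1/2) → 1/5; Ylva (weight 1) → 2/5.
Ragna predeceased; the 1/5 allotted to Ragna's branch passes to Ragna's issue by representation.
The 1/5 is divided into 2 equal shares of 1/10 among Brynja, Magnus.
Brynja is living and takes 1/10.
Magnus is living and takes 1/10.
Hallvard predeceased; the 1/5 allotted to Hallvard's branch passes to Hallvard's issue by representation.
Solveig is the sole taker at this level and receives the full 1/5.
Jorunn is living and takes 1/5.
Ylva is living and takes 2/5.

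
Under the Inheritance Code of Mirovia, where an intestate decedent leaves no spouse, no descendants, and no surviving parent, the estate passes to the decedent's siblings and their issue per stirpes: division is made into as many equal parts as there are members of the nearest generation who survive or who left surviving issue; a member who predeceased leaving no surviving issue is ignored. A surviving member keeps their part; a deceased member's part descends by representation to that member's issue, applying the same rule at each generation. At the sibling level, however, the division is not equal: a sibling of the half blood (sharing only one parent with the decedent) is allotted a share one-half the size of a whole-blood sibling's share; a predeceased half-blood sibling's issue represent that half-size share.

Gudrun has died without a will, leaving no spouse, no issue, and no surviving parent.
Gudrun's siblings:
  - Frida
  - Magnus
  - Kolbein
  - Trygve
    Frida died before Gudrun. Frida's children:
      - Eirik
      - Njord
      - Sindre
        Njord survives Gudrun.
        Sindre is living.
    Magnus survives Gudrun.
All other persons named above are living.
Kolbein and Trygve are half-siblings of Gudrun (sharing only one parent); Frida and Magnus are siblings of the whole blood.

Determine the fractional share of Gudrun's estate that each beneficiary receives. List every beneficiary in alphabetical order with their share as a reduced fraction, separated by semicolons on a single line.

Eirik 1/9; Kolbein 1/6; Magnus 1/3; Njord 1/9; Sindre 1/9; Trygve 1/6

No spouse, descendants, or parent survives, so the estate passes to Gudrun's siblings per stirpes.
Half-blood siblings count for one-half the weight of whole-blood siblings at the initial division.
Dividing 1 in proportion to weights (total weight 3): Frida (weight 1) → 1/3; Magnus (weight 1) → 1/3; Kolbein (weight 1/2) → 1/6; Trygve (weight 1/2) → 1/6.
Frida predeceased; the 1/3 allotted to Frida's branch passes to Frida's issue by representation.
The 1/3 is divided into 3 equal shares of 1/9 among Eirik, Njord, Sindre.
Eirik is living and takes 1/9.
Njord is living and takes 1/9.
Sindre is living and takes 1/9.
Magnus is living and takes 1/3.
Kolbein is living and takes 1/6.
Trygve is living and takes 1/6.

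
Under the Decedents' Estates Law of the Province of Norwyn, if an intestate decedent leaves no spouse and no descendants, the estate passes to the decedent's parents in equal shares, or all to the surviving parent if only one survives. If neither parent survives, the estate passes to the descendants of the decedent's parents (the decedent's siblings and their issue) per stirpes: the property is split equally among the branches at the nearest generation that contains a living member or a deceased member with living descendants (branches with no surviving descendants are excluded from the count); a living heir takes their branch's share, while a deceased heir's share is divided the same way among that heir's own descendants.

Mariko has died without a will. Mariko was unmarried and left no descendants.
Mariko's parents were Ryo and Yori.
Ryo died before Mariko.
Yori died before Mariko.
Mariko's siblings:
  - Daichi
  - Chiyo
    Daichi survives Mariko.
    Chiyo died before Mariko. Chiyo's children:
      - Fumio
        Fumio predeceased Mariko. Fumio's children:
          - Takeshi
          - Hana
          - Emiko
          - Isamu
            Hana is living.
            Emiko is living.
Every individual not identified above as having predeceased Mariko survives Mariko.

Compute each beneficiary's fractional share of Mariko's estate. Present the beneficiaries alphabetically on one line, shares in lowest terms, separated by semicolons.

Daichi 1/2; Emiko 1/8; Hana 1/8; Isamu 1/8; Takeshi 1/8

Neither parent survives and there are no descendants, so the estate passes to Mariko's siblings and their issue per stirpes.
The estate is divided into 2 equal shares of 1/2 among Daichi, Chiyo.
Daichi is living and takes 1/2.
Chiyo predeceased; the 1/2 allotted to Chiyo's branch passes to Chiyo's issue by representation.
Fumio's line is the sole branch at this level, so the full 1/2 passes to Fumio's issue by representation.
The 1/2 is divided into 4 equal shares of 1/8 among Takeshi, Hana, Emiko, Isamu.
Takeshi is living and takes 1/8.
Hana is living and takes 1/8.
Emiko is living and takes 1/8.
Isamu is living and takes 1/8.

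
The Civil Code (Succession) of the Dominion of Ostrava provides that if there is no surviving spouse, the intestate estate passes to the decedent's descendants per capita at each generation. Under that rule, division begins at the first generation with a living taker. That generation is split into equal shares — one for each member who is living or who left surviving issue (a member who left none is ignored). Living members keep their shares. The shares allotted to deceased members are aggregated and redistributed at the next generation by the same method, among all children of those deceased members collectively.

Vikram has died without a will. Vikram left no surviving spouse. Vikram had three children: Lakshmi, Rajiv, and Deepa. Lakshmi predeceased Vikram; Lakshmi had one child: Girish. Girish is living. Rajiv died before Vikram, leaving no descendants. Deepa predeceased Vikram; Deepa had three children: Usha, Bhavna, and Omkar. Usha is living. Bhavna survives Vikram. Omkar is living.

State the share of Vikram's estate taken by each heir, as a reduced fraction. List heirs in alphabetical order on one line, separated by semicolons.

There is no surviving spouse, so the entire estate passes to Vikram's descendants per capita at each generation.
No one at generation 1 (Lakshmi, Deepa) is living; moving to the next generation.
At generation 2 (Girish, Usha, Bhavna, Omkar) there are 4 shares of (1)/4 = 1/4 each.
Living: Girish, Usha, Bhavna, and Omkar — each takes 1/4.

Bhavna 1/4; Girish 1/4; Omkar 1/4; Usha 1/4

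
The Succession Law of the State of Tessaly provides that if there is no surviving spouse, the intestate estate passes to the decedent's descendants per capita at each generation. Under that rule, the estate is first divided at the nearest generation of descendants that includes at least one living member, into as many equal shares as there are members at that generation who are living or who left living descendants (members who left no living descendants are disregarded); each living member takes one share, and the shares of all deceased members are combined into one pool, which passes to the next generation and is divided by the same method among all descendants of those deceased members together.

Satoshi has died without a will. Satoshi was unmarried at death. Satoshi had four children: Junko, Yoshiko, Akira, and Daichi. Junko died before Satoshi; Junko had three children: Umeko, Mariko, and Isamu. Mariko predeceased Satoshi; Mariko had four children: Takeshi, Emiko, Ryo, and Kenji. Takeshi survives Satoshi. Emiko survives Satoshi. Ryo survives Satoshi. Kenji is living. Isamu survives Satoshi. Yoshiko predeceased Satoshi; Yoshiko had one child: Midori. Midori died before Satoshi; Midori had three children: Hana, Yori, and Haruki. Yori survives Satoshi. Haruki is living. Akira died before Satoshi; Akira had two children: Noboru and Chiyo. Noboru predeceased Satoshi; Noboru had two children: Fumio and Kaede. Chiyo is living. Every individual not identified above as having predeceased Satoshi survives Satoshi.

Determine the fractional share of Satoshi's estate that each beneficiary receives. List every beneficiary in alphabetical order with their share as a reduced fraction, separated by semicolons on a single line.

There is no surviving spouse, so the entire estate passes to Satoshi's descendants per capita at each generation.
At generation 1 (Junko, Yoshiko, Akira, Daichi) there are 4 shares of (1)/4 = 1/4 each.
Living: Daichi — each takes 1/4.
Deceased: Junko, Yoshiko, and Akira. Their combined 3/4 is pooled and carried to generation 2.
At generation 2 (Umeko, Mariko, Isamu, Midori, Noboru, Chiyo) there are 6 shares of (3/4)/6 = 1/8 each.
Living: Umeko, Isamu, and Chiyo — each takes 1/8.
Deceased: Mariko, Midori, and Noboru. Their combined 3/8 is pooled and carried to generation 3.
At generation 3 (Takeshi, Emiko, Ryo, Kenji, Hana, Yori, Haruki, Fumio, Kaede) there are 9 shares of (3/8)/9 = 1/24 each.
Living: Takeshi, Emiko, Ryo, Kenji, Hana, Yori, Haruki, Fumio, and Kaede — each takes 1/24.

Chiyo 1/8; Daichi 1/4; Emiko 1/24; Fumio 1/24; Hana 1/24; Haruki 1/24; Isamu 1/8; Kaede 1/24; Kenji 1/24; Ryo 1/24; Takeshi 1/24; Umeko 1/8; Yori 1/24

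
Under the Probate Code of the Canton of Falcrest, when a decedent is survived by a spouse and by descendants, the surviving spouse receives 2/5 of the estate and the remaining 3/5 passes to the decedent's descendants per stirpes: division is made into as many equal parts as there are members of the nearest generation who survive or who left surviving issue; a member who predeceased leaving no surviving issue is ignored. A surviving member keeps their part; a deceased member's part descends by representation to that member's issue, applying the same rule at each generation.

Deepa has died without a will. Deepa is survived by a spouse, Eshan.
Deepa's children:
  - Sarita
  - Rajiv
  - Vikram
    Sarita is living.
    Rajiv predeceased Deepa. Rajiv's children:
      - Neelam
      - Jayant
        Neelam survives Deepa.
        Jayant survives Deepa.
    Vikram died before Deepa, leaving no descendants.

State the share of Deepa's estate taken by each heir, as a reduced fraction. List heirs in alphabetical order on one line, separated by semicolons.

Eshan 2/5; Jayant 3/20; Neelam 3/20; Sarita 3/10

Eshan, as surviving spouse, takes 2/5.
The remaining 3/5 passes to Deepa's descendants per stirpes.
Vikram left no surviving issue, so that branch lapses and is disregarded.
The 3/5 is divided into 2 equal shares of 3/10 among Sarita, Rajiv.
Sarita is living and takes 3/10.
Rajiv predeceased; the 3/10 allotted to Rajiv's branch passes to Rajiv's issue by representation.
The 3/10 is divided into 2 equal shares of 3/20 among Neelam, Jayant.
Neelam is living and takes 3/20.
Jayant is living and takes 3/20.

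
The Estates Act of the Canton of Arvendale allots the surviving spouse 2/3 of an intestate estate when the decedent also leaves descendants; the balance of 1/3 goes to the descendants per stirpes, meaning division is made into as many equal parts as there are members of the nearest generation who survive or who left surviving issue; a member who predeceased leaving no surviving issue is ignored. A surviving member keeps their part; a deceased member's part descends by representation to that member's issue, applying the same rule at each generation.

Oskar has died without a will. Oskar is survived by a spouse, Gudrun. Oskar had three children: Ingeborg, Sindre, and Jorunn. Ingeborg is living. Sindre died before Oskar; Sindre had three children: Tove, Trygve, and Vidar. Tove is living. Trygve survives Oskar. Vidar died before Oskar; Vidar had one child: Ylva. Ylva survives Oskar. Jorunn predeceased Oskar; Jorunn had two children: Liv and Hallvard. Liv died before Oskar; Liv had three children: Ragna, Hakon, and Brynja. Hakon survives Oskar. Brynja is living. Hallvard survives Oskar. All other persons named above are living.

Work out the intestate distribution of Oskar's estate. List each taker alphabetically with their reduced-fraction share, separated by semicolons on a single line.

Gudrun, as surviving spouse, takes 2/3.
The remaining 1/3 passes to Oskar's descendants per stirpes.
The 1/3 is divided into 3 equal shares of 1/9 among Ingeborg, Sindre, Jorunn.
Ingeborg is living and takes 1/9.
Sindre predeceased; the 1/9 allotted to Sindre's branch passes to Sindre's issue by representation.
The 1/9 is divided into 3 equal shares of 1/27 among Tove, Trygve, Vidar.
Tove is living and takes 1/27.
Trygve is living and takes 1/27.
Vidar predeceased; the 1/27 allotted to Vidar's branch passes to Vidar's issue by representation.
Ylva is the sole taker at this level and receives the full 1/27.
Jorunn predeceased; the 1/9 allotted to Jorunn's branch passes to Jorunn's issue by representation.
The 1/9 is divided into 2 equal shares of 1/18 among Liv, Hallvard.
Liv predeceased; the 1/18 allotted to Liv's branch passes to Liv's issue by representation.
The 1/18 is divided into 3 equal shares of 1/54 among Ragna, Hakon, Brynja.
Ragna is living and takes 1/54.
Hakon is living and takes 1/54.
Brynja is living and takes 1/54.
Hallvard is living and takes 1/18.

Brynja 1/54; Gudrun 2/3; Hakon 1/54; Hallvard 1/18; Ingeborg 1/9; Ragna 1/54; Tove 1/27; Trygve 1/27; Ylva 1/27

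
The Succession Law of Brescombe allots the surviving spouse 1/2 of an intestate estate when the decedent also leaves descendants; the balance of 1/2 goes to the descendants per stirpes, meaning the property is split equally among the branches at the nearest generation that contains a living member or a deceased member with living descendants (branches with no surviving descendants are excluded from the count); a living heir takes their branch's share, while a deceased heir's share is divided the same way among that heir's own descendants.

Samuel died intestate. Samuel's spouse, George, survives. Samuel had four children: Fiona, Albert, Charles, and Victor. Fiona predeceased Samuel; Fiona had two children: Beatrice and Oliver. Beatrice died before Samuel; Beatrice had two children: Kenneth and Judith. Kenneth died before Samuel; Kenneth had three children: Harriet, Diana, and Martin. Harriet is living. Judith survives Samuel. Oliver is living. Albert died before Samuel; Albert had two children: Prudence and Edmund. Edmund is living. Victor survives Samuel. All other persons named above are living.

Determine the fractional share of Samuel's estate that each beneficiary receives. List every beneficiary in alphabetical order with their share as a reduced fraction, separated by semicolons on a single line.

Charles 1/8; Diana 1/96; Edmund 1/16; George 1/2; Harriet 1/96; Judith 1/32; Martin 1/96; Oliver 1/16; Prudence 1/16; Victor 1/8

George, as surviving spouse, takes 1/2.
The remaining 1/2 passes to Samuel's descendants per stirpes.
The 1/2 is divided into 4 equal shares of 1/8 among Fiona, Albert, Charles, Victor.
Fiona predeceased; the 1/8 allotted to Fiona's branch passes to Fiona's issue by representation.
The 1/8 is divided into 2 equal shares of 1/16 among Beatrice, Oliver.
Beatrice predeceased; the 1/16 allotted to Beatrice's branch passes to Beatrice's issue by representation.
The 1/16 is divided into 2 equal shares of 1/32 among Kenneth, Judith.
Kenneth predeceased; the 1/32 allotted to Kenneth's branch passes to Kenneth's issue by representation.
The 1/32 is divided into 3 equal shares of 1/96 among Harriet, Diana, Martin.
Harriet is living and takes 1/96.
Diana is living and takes 1/96.
Martin is living and takes 1/96.
Judith is living and takes 1/32.
Oliver is living and takes 1/16.
Albert predeceased; the 1/8 allotted to Albert's branch passes to Albert's issue by representation.
The 1/8 is divided into 2 equal shares of 1/16 among Prudence, Edmund.
Prudence is living and takes 1/16.
Edmund is living and takes 1/16.
Charles is living and takes 1/8.
Victor is living and takes 1/8.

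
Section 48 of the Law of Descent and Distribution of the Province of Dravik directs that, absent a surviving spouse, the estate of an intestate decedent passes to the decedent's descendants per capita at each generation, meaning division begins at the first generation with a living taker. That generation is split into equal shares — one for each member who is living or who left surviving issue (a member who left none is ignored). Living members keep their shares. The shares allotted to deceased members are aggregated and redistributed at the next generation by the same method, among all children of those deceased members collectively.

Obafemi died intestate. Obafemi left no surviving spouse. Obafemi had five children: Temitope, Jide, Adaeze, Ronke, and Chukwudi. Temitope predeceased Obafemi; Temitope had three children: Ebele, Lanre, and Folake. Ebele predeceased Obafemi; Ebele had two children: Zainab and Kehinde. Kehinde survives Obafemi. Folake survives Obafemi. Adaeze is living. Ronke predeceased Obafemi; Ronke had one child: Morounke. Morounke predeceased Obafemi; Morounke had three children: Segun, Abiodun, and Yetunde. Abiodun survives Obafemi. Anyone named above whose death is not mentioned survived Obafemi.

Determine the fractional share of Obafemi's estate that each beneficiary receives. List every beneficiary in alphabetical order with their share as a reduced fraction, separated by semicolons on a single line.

There is no surviving spouse, so the entire estate passes to Obafemi's descendants per capita at each generation.
At generation 1 (Temitope, Jide, Adaeze, Ronke, Chukwudi) there are 5 shares of (1)/5 = 1/5 each.
Living: Jide, Adaeze, and Chukwudi — each takes 1/5.
Deceased: Temitope and Ronke. Their combined 2/5 is pooled and carried to generation 2.
At generation 2 (Ebele, Lanre, Folake, Morounke) there are 4 shares of (2/5)/4 = 1/10 each.
Living: Lanre and Folake — each takes 1/10.
Deceased: Ebele and Morounke. Their combined 1/5 is pooled and carried to generation 3.
At generation 3 (Zainab, Kehinde, Segun, Abiodun, Yetunde) there are 5 shares of (1/5)/5 = 1/25 each.
Living: Zainab, Kehinde, Segun, Abiodun, and Yetunde — each takes 1/25.

Abiodun 1/25; Adaeze 1/5; Chukwudi 1/5; Folake 1/10; Jide 1/5; Kehinde 1/25; Lanre 1/10; Segun 1/25; Yetunde 1/25; Zainab 1/25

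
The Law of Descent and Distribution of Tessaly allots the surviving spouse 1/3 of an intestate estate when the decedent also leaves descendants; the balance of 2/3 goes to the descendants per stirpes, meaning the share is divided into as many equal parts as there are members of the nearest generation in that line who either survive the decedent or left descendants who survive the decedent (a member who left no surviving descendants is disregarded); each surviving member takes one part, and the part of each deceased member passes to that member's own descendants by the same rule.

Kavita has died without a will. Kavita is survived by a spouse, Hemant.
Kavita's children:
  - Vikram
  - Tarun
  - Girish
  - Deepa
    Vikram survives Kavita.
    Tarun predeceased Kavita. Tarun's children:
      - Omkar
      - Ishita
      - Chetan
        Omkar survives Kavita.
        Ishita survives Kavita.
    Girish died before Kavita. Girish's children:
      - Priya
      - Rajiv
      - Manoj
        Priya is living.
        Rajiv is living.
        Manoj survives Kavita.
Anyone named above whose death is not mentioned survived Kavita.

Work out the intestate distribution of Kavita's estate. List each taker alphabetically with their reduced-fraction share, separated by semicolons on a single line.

Hemant, as surviving spouse, takes 1/3.
The remaining 2/3 passes to Kavita's descendants per stirpes.
The 2/3 is divided into 4 equal shares of 1/6 among Vikram, Tarun, Girish, Deepa.
Vikram is living and takes 1/6.
Tarun predeceased; the 1/6 allotted to Tarun's branch passes to Tarun's issue by representation.
The 1/6 is divided into 3 equal shares of 1/18 among Omkar, Ishita, Chetan.
Omkar is living and takes 1/18.
Ishita is living and takes 1/18.
Chetan is living and takes 1/18.
Girish predeceased; the 1/6 allotted to Girish's branch passes to Girish's issue by representation.
The 1/6 is divided into 3 equal shares of 1/18 among Priya, Rajiv, Manoj.
Priya is living and takes 1/18.
Rajiv is living and takes 1/18.
Manoj is living and takes 1/18.
Deepa is living and takes 1/6.

Chetan 1/18; Deepa 1/6; Hemant 1/3; Ishita 1/18; Manoj 1/18; Omkar 1/18; Priya 1/18; Rajiv 1/18; Vikram 1/6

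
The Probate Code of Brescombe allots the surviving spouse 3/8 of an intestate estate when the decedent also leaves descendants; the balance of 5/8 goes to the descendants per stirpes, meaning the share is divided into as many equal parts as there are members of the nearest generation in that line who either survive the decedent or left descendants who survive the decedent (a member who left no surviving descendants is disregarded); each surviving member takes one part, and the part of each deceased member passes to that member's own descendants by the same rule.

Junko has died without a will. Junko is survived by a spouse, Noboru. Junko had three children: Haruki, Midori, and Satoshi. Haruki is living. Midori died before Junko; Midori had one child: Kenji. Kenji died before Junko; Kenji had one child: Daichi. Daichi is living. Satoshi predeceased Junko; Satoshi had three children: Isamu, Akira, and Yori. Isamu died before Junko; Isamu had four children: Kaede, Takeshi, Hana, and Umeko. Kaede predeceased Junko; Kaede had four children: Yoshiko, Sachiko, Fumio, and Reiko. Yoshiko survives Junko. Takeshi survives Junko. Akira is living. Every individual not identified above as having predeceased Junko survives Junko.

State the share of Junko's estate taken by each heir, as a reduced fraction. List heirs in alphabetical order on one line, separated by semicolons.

Akira 5/72; Daichi 5/24; Fumio 5/1152; Hana 5/288; Haruki 5/24; Noboru 3/8; Reiko 5/1152; Sachiko 5/1152; Takeshi 5/288; Umeko 5/288; Yori 5/72; Yoshiko 5/1152

Noboru, as surviving spouse, takes 3/8.
The remaining 5/8 passes to Junko's descendants per stirpes.
The 5/8 is divided into 3 equal shares of 5/24 among Haruki, Midori, Satoshi.
Haruki is living and takes 5/24.
Midori predeceased; the 5/24 allotted to Midori's branch passes to Midori's issue by representation.
Kenji's line is the sole branch at this level, so the full 5/24 passes to Kenji's issue by representation.
Daichi is the sole taker at this level and receives the full 5/24.
Satoshi predeceased; the 5/24 allotted to Satoshi's branch passes to Satoshi's issue by representation.
The 5/24 is divided into 3 equal shares of 5/72 among Isamu, Akira, Yori.
Isamu predeceased; the 5/72 allotted to Isamu's branch passes to Isamu's issue by representation.
The 5/72 is divided into 4 equal shares of 5/288 among Kaede, Takeshi, Hana, Umeko.
Kaede predeceased; the 5/288 allotted to Kaede's branch passes to Kaede's issue by representation.
The 5/288 is divided into 4 equal shares of 5/1152 among Yoshiko, Sachiko, Fumio, Reiko.
Yoshiko is living and takes 5/1152.
Sachiko is living and takes 5/1152.
Fumio is living and takes 5/1152.
Reiko is living and takes 5/1152.
Takeshi is living and takes 5/288.
Hana is living and takes 5/288.
Umeko is living and takes 5/288.
Akira is living and takes 5/72.
Yori is living and takes 5/72.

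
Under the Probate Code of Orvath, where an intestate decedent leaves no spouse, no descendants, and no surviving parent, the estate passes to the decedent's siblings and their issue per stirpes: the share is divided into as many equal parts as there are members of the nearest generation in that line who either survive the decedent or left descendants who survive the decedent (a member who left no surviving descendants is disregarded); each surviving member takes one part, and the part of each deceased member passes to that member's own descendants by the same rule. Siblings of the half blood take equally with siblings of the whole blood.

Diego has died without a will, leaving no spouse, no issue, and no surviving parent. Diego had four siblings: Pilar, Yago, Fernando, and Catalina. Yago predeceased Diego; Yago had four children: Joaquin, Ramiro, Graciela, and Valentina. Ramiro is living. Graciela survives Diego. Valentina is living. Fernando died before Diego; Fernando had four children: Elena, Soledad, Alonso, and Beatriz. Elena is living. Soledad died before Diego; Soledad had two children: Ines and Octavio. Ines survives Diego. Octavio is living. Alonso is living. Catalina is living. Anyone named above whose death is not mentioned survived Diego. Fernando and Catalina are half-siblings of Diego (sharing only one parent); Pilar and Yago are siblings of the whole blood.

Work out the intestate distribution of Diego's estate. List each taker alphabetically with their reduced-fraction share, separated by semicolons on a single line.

No spouse, descendants, or parent survives, so the estate passes to Diego's siblings per stirpes.
Half-blood and whole-blood siblings take equally under the stated rule.
The estate is divided into 4 equal shares of 1/4 among Pilar, Yago, Fernando, Catalina.
Pilar is living and takes 1/4.
Yago predeceased; the 1/4 allotted to Yago's branch passes to Yago's issue by representation.
The 1/4 is divided into 4 equal shares of 1/16 among Joaquin, Ramiro, Graciela, Valentina.
Joaquin is living and takes 1/16.
Ramiro is living and takes 1/16.
Graciela is living and takes 1/16.
Valentina is living and takes 1/16.
Fernando predeceased; the 1/4 allotted to Fernando's branch passes to Fernando's issue by representation.
The 1/4 is divided into 4 equal shares of 1/16 among Elena, Soledad, Alonso, Beatriz.
Elena is living and takes 1/16.
Soledad predeceased; the 1/16 allotted to Soledad's branch passes to Soledad's issue by representation.
The 1/16 is divided into 2 equal shares of 1/32 among Ines, Octavio.
Ines is living and takes 1/32.
Octavio is living and takes 1/32.
Alonso is living and takes 1/16.
Beatriz is living and takes 1/16.
Catalina is living and takes 1/4.

Alonso 1/16; Beatriz 1/16; Catalina 1/4; Elena 1/16; Graciela 1/16; Ines 1/32; Joaquin 1/16; Octavio 1/32; Pilar 1/4; Ramiro 1/16; Valentina 1/16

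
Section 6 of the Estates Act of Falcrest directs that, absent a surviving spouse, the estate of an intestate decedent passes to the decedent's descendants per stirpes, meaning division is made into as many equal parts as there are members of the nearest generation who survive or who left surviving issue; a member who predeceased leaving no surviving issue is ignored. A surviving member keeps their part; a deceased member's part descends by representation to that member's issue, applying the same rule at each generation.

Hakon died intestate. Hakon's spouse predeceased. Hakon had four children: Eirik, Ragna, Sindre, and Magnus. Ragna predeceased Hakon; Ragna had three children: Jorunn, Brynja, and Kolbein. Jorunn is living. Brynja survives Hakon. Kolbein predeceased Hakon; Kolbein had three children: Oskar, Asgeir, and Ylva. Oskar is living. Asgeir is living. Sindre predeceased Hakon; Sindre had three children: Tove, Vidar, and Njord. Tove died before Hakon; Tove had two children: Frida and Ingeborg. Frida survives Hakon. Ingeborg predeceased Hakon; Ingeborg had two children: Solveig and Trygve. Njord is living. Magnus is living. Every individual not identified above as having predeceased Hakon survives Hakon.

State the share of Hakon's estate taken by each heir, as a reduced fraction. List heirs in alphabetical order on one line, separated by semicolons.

Asgeir 1/36; Brynja 1/12; Eirik 1/4; Frida 1/24; Jorunn 1/12; Magnus 1/4; Njord 1/12; Oskar 1/36; Solveig 1/48; Trygve 1/48; Vidar 1/12; Ylva 1/36

There is no surviving spouse, so the entire estate passes to Hakon's descendants per stirpes.
The estate is divided into 4 equal shares of 1/4 among Eirik, Ragna, Sindre, Magnus.
Eirik is living and takes 1/4.
Ragna predeceased; the 1/4 allotted to Ragna's branch passes to Ragna's issue by representation.
The 1/4 is divided into 3 equal shares of 1/12 among Jorunn, Brynja, Kolbein.
Jorunn is living and takes 1/12.
Brynja is living and takes 1/12.
Kolbein predeceased; the 1/12 allotted to Kolbein's branch passes to Kolbein's issue by representation.
The 1/12 is divided into 3 equal shares of 1/36 among Oskar, Asgeir, Ylva.
Oskar is living and takes 1/36.
Asgeir is living and takes 1/36.
Ylva is living and takes 1/36.
Sindre predeceased; the 1/4 allotted to Sindre's branch passes to Sindre's issue by representation.
The 1/4 is divided into 3 equal shares of 1/12 among Tove, Vidar, Njord.
Tove predeceased; the 1/12 allotted to Tove's branch passes to Tove's issue by representation.
The 1/12 is divided into 2 equal shares of 1/24 among Frida, Ingeborg.
Frida is living and takes 1/24.
Ingeborg predeceased; the 1/24 allotted to Ingeborg's branch passes to Ingeborg's issue by representation.
The 1/24 is divided into 2 equal shares of 1/48 among Solveig, Trygve.
Solveig is living and takes 1/48.
Trygve is living and takes 1/48.
Vidar is living and takes 1/12.
Njord is living and takes 1/12.
Magnus is living and takes 1/4.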